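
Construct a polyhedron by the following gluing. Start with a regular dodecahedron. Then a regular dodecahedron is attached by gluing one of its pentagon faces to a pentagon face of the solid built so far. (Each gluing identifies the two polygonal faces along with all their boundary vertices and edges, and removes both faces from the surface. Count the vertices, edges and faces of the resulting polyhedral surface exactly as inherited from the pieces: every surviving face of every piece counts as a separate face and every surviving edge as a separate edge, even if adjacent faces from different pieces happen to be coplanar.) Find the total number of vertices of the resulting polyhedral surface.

35

A regular dodecahedron: V=20, E=30, F=12.
Attach a regular dodecahedron (V=20, E=30, F=12) along a 5-gon: merge 5 vertices and 5 edges, delete both glued faces → V=35, E=55, F=22.
Check: V − E + F = 35 − 55 + 22 = 2.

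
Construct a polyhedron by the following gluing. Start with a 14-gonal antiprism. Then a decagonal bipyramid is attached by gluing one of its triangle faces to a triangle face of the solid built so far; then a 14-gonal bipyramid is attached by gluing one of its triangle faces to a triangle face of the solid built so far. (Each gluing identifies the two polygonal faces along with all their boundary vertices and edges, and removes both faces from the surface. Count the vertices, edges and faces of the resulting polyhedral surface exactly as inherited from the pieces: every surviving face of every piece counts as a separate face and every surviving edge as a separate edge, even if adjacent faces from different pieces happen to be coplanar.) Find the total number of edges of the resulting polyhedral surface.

A 14-gonal antiprism: V=28, E=56, F=30.
Attach a decagonal bipyramid (V=12, E=30, F=20) along a 3-gon: merge 3 vertices and 3 edges, delete both glued faces → V=37, E=83, F=48.
Attach a 14-gonal bipyramid (V=16, E=42, F=28) along a 3-gon: merge 3 vertices and 3 edges, delete both glued faces → V=50, E=122, F=74.
Check: V − E + F = 50 − 122 + 74 = 2.

122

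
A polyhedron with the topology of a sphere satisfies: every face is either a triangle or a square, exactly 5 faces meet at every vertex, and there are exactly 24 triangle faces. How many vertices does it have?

Let x be the number of squares; then F = 24 + x.
Edge–face incidences: 2E = 3·24 + 4·x = 72 + 4x.
Every vertex has degree 5, so 5V = 2E.
Euler: V − E + F = 2 ⇒ (2E)/5 − E + (24 + x) = 2.
Multiply by 10: 2·(2E) − 5·(2E) + 10·(24 + x) = 20, i.e. 240 + 10x − 3·(72 + 4x) = 20.
Collecting terms: −2x + 24 = 20, so −2x = −4, so x = 2.
Then 2E = 72 + 4·2 = 80, so E = 40, V = 2E/5 = 16, F = 24 + 2 = 26.

16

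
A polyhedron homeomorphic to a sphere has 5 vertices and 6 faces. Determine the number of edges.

9

Here V − E + F = 2.
E = V + F − (2) = 5 + 6 − (2) = 9.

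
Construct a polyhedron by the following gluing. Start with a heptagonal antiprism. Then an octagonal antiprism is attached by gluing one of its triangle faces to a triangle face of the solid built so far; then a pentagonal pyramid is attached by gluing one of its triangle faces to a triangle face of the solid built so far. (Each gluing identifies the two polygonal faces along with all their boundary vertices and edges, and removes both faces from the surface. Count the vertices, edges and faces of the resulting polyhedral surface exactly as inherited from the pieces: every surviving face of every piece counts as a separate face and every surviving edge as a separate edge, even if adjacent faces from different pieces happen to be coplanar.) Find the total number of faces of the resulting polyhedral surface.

36

A heptagonal antiprism: V=14, E=28, F=16.
Attach an octagonal antiprism (V=16, E=32, F=18) along a 3-gon: merge 3 vertices and 3 edges, delete both glued faces → V=27, E=57, F=32.
Attach a pentagonal pyramid (V=6, E=10, F=6) along a 3-gon: merge 3 vertices and 3 edges, delete both glued faces → V=30, E=64, F=36.
Check: V − E + F = 30 − 64 + 36 = 2.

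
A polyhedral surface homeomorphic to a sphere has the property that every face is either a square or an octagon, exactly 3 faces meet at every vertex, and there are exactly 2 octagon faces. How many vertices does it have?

Let x be the number of squares; then F = 2 + x.
Edge–face incidences: 2E = 8·2 + 4·x = 16 + 4x.
Every vertex has degree 3, so 3V = 2E.
Euler: V − E + F = 2 ⇒ (2E)/3 − E + (2 + x) = 2.
Multiply by 6: 2·(2E) − 3·(2E) + 6·(2 + x) = 12, i.e. 12 + 6x − (16 + 4x) = 12.
Collecting terms: 2x − 4 = 12, so 2x = 16, so x = 8.
Then 2E = 16 + 4·8 = 48, so E = 24, V = 2E/3 = 16, F = 2 + 8 = 10.

16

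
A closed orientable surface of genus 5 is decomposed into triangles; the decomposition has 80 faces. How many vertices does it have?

32

χ = 2 − 2·5 = -8, and every face is a triangle so 3F = 2E.
E = 3·80/2 = 120. Then V = -8 + E − F = -8 + 120 − 80 = 32.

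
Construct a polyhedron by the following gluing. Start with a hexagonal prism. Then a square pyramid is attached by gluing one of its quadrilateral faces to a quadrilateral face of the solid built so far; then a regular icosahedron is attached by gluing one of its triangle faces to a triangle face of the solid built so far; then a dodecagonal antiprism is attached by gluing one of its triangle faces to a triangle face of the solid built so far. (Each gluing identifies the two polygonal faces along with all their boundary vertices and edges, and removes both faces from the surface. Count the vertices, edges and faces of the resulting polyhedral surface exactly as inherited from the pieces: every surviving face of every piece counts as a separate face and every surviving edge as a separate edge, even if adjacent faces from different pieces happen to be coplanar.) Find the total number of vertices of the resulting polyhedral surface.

43

A hexagonal prism: V=12, E=18, F=8.
Attach a square pyramid (V=5, E=8, F=5) along a 4-gon: merge 4 vertices and 4 edges, delete both glued faces → V=13, E=22, F=11.
Attach a regular icosahedron (V=12, E=30, F=20) along a 3-gon: merge 3 vertices and 3 edges, delete both glued faces → V=22, E=49, F=29.
Attach a dodecagonal antiprism (V=24, E=48, F=26) along a 3-gon: merge 3 vertices and 3 edges, delete both glued faces → V=43, E=94, F=53.
Check: V − E + F = 43 − 94 + 53 = 2.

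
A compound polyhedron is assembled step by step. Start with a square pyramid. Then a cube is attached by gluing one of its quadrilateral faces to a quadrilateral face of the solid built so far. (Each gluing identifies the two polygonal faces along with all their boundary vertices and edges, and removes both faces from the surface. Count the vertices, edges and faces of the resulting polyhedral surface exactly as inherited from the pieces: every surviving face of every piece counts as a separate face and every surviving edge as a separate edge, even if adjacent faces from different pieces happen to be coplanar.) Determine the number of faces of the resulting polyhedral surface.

A square pyramid: V=5, E=8, F=5.
Attach a cube (V=8, E=12, F=6) along a 4-gon: merge 4 vertices and 4 edges, delete both glued faces → V=9, E=16, F=9.
Check: V − E + F = 9 − 16 + 9 = 2.

9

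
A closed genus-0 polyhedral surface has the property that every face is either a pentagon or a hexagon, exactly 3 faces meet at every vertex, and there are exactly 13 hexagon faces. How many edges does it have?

Let x be the number of pentagons; then F = 13 + x.
Edge–face incidences: 2E = 6·13 + 5·x = 78 + 5x.
Every vertex has degree 3, so 3V = 2E.
Euler: V − E + F = 2 ⇒ (2E)/3 − E + (13 + x) = 2.
Multiply by 6: 2·(2E) − 3·(2E) + 6·(13 + x) = 12, i.e. 78 + 6x − (78 + 5x) = 12.
Collecting terms: x = 12.
Then 2E = 78 + 5·12 = 138, so E = 69, V = 2E/3 = 46, F = 13 + 12 = 25.

69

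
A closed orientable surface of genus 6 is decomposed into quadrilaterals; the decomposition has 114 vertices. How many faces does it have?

χ = 2 − 2·6 = -10, and every face is a square so 4F = 2E.
V − E + F = -10 with E = 4F/2 gives 114 − (4/2 − 1)·F = -10, so F = 124 and E = 248.

124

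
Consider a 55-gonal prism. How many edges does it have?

A prism on an n-gon has two n-gon bases and n rectangular sides: V = 2·55 = 110, E = 3·55 = 165, F = 55 + 2 = 57.

165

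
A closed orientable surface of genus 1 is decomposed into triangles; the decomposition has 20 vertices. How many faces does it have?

χ = 2 − 2·1 = 0, and every face is a triangle so 3F = 2E.
V − E + F = 0 with E = 3F/2 gives 20 − (3/2 − 1)·F = 0, so F = 40 and E = 60.

40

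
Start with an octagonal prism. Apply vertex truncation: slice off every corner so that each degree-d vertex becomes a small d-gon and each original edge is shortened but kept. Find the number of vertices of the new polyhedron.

The base solid has V = 16, E = 24, F = 10.
Truncation replaces each original edge-end by a new vertex, so V′ = 2E = 48.
Each original edge survives, and each old vertex of degree d contributes d new edges; summing degrees gives Σd = 2E, so E′ = E + 2E = 3E = 72.
Each original face survives and each original vertex becomes one new face: F′ = F + V = 26.

48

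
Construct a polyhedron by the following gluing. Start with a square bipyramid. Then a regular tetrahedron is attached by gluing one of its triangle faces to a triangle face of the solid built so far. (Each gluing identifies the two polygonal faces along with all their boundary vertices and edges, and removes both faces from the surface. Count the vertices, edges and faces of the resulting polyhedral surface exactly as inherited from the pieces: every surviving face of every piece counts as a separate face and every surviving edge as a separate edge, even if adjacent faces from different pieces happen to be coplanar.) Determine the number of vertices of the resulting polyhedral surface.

A square bipyramid: V=6, E=12, F=8.
Attach a regular tetrahedron (V=4, E=6, F=4) along a 3-gon: merge 3 vertices and 3 edges, delete both glued faces → V=7, E=15, F=10.
Check: V − E + F = 7 − 15 + 10 = 2.

7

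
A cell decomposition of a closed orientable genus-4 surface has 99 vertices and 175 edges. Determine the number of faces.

For a closed orientable surface of genus 4, χ = 2 − 2·4 = -6.
F = -6 − V + E = -6 − 99 + 175 = 70.

70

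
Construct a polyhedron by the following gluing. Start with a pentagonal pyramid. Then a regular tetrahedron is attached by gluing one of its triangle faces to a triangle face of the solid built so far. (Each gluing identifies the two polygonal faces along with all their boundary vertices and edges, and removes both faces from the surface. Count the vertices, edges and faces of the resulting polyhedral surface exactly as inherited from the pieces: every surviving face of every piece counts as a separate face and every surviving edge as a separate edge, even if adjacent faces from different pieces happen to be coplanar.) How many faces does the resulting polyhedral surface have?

8

A pentagonal pyramid: V=6, E=10, F=6.
Attach a regular tetrahedron (V=4, E=6, F=4) along a 3-gon: merge 3 vertices and 3 edges, delete both glued faces → V=7, E=13, F=8.
Check: V − E + F = 7 − 13 + 8 = 2.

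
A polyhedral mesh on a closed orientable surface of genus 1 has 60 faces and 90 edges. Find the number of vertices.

30

For a closed orientable surface of genus 1, χ = 2 − 2·1 = 0.
V = 0 + E − F = 0 + 90 − 60 = 30.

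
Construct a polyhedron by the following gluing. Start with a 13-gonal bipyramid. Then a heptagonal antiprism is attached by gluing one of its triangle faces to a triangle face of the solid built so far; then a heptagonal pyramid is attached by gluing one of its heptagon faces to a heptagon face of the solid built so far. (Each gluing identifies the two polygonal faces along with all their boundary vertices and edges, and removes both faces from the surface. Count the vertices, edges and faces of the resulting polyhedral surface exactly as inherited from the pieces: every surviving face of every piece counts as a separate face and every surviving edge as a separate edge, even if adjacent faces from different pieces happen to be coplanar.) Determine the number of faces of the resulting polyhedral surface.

A 13-gonal bipyramid: V=15, E=39, F=26.
Attach a heptagonal antiprism (V=14, E=28, F=16) along a 3-gon: merge 3 vertices and 3 edges, delete both glued faces → V=26, E=64, F=40.
Attach a heptagonal pyramid (V=8, E=14, F=8) along a 7-gon: merge 7 vertices and 7 edges, delete both glued faces → V=27, E=71, F=46.
Check: V − E + F = 27 − 71 + 46 = 2.

46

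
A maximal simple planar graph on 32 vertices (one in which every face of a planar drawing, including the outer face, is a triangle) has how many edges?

In a plane triangulation 3F = 2E and V − E + F = 2, so E = 3V − 6 = 3·32 − 6 = 90.

90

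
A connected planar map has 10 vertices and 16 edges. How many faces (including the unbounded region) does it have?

Euler's formula for a connected plane graph: V − E + F = 2, so F = 2 − 10 + 16 = 8.

8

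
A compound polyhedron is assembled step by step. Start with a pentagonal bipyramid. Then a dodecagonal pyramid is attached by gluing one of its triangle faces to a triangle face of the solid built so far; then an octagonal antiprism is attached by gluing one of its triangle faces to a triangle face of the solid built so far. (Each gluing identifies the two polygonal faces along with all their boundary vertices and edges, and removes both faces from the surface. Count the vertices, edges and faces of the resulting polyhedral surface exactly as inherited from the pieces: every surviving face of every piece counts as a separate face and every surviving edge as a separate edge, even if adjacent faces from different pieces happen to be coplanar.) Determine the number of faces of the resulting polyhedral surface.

37

A pentagonal bipyramid: V=7, E=15, F=10.
Attach a dodecagonal pyramid (V=13, E=24, F=13) along a 3-gon: merge 3 vertices and 3 edges, delete both glued faces → V=17, E=36, F=21.
Attach an octagonal antiprism (V=16, E=32, F=18) along a 3-gon: merge 3 vertices and 3 edges, delete both glued faces → V=30, E=65, F=37.
Check: V − E + F = 30 − 65 + 37 = 2.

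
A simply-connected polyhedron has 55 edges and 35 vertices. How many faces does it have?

22

Here V − E + F = 2.
F = 2 − V + E = 2 − 35 + 55 = 22.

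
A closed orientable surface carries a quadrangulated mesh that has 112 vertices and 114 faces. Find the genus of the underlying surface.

2

Every face is a square, so 2E = 4·114 = 456, giving E = 228.
χ = V − E + F = 112 − 228 + 114 = -2.
For a closed orientable surface χ = 2 − 2g, so g = (2 − (-2))/2 = 2.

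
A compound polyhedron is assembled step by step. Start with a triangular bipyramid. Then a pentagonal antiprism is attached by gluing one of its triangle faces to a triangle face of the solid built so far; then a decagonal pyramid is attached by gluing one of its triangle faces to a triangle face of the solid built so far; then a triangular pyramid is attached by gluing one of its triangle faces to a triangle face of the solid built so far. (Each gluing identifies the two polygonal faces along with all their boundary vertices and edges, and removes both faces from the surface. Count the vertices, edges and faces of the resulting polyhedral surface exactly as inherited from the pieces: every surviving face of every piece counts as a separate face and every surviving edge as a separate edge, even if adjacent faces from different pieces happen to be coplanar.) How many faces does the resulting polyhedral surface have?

A triangular bipyramid: V=5, E=9, F=6.
Attach a pentagonal antiprism (V=10, E=20, F=12) along a 3-gon: merge 3 vertices and 3 edges, delete both glued faces → V=12, E=26, F=16.
Attach a decagonal pyramid (V=11, E=20, F=11) along a 3-gon: merge 3 vertices and 3 edges, delete both glued faces → V=20, E=43, F=25.
Attach a triangular pyramid (V=4, E=6, F=4) along a 3-gon: merge 3 vertices and 3 edges, delete both glued faces → V=21, E=46, F=27.
Check: V − E + F = 21 − 46 + 27 = 2.

27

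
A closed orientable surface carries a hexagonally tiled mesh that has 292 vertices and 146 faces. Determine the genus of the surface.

1

Every face is a hexagon, so 2E = 6·146 = 876, giving E = 438.
χ = V − E + F = 292 − 438 + 146 = 0.
For a closed orientable surface χ = 2 − 2g, so g = (2 − (0))/2 = 1.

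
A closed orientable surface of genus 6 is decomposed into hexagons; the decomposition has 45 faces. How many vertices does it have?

80

χ = 2 − 2·6 = -10, and every face is a hexagon so 6F = 2E.
E = 6·45/2 = 135. Then V = -10 + E − F = -10 + 135 − 45 = 80.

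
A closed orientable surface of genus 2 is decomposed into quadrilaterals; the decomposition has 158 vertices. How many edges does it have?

χ = 2 − 2·2 = -2, and every face is a square so 4F = 2E.
V − E + F = -2 with E = 4F/2 gives 158 − (4/2 − 1)·F = -2, so F = 160 and E = 320.

320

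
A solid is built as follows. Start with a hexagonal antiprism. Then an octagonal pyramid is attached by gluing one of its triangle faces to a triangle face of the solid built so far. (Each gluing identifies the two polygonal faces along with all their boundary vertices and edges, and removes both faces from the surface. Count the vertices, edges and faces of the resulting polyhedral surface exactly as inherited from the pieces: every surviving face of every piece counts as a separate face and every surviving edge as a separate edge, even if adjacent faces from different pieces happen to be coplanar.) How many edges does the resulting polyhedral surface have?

A hexagonal antiprism: V=12, E=24, F=14.
Attach an octagonal pyramid (V=9, E=16, F=9) along a 3-gon: merge 3 vertices and 3 edges, delete both glued faces → V=18, E=37, F=21.
Check: V − E + F = 18 − 37 + 21 = 2.

37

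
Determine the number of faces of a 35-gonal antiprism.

An antiprism on an n-gon has two n-gon caps and 2n triangles: V = 2·35 = 70, E = 4·35 = 140, F = 2·35 + 2 = 72.
Check: V − E + F = 70 − 140 + 72 = 2.

72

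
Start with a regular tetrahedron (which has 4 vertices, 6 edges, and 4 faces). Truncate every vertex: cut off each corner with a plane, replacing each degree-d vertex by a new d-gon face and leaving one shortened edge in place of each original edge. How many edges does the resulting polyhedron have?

18

Truncation replaces each original edge-end by a new vertex, so V′ = 2E = 12.
Each original edge survives, and each old vertex of degree d contributes d new edges; summing degrees gives Σd = 2E, so E′ = E + 2E = 3E = 18.
Each original face survives and each original vertex becomes one new face: F′ = F + V = 8.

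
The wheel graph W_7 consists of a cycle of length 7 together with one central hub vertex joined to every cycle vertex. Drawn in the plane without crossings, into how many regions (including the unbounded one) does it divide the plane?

W_7 has V = 7 + 1 = 8 vertices and E = 2·7 = 14 edges.
By Euler's formula F = 2 − V + E = 2 − 8 + 14 = 8.

8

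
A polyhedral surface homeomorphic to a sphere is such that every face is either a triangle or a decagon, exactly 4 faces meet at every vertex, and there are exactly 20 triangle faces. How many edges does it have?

40

Let x be the number of decagons; then F = 20 + x.
Edge–face incidences: 2E = 3·20 + 10·x = 60 + 10x.
Every vertex has degree 4, so 4V = 2E.
Euler: V − E + F = 2 ⇒ (2E)/4 − E + (20 + x) = 2.
Multiply by 8: 2·(2E) − 4·(2E) + 8·(20 + x) = 16, i.e. 160 + 8x − 2·(60 + 10x) = 16.
Collecting terms: −12x + 40 = 16, so −12x = −24, so x = 2.
Then 2E = 60 + 10·2 = 80, so E = 40, V = 2E/4 = 20, F = 20 + 2 = 22.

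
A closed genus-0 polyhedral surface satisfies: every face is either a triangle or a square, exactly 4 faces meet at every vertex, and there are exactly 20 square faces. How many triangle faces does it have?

Let x be the number of triangles; then F = 20 + x.
Edge–face incidences: 2E = 4·20 + 3·x = 80 + 3x.
Every vertex has degree 4, so 4V = 2E.
Euler: V − E + F = 2 ⇒ (2E)/4 − E + (20 + x) = 2.
Multiply by 8: 2·(2E) − 4·(2E) + 8·(20 + x) = 16, i.e. 160 + 8x − 2·(80 + 3x) = 16.
Collecting terms: 2x = 16, so x = 8.
Then 2E = 80 + 3·8 = 104, so E = 52, V = 2E/4 = 26, F = 20 + 8 = 28.

8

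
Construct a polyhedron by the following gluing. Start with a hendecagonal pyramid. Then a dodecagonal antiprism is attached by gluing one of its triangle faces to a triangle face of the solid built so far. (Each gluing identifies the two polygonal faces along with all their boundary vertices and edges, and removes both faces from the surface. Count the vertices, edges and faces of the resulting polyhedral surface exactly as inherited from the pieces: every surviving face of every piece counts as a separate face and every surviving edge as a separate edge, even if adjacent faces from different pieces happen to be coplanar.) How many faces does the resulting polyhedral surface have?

36

A hendecagonal pyramid: V=12, E=22, F=12.
Attach a dodecagonal antiprism (V=24, E=48, F=26) along a 3-gon: merge 3 vertices and 3 edges, delete both glued faces → V=33, E=67, F=36.
Check: V − E + F = 33 − 67 + 36 = 2.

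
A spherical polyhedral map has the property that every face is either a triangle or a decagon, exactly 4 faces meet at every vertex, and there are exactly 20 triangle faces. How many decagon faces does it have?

Let x be the number of decagons; then F = 20 + x.
Edge–face incidences: 2E = 3·20 + 10·x = 60 + 10x.
Every vertex has degree 4, so 4V = 2E.
Euler: V − E + F = 2 ⇒ (2E)/4 − E + (20 + x) = 2.
Multiply by 8: 2·(2E) − 4·(2E) + 8·(20 + x) = 16, i.e. 160 + 8x − 2·(60 + 10x) = 16.
Collecting terms: −12x + 40 = 16, so −12x = −24, so x = 2.
Then 2E = 60 + 10·2 = 80, so E = 40, V = 2E/4 = 20, F = 20 + 2 = 22.

2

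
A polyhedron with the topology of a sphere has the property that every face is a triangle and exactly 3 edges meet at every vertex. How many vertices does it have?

4

Each face has 3 edges and each edge borders two faces, so 2E = 3F.
Each vertex has degree 3, so 3V = 2E and hence V = 3F/3.
Euler: V − E + F = 2 ⇒ (3F/3) − (3F/2) + F = 2.
Multiply by 6: (6 − 9 + 6)F = 12, i.e. 3F = 12.
So F = 4, E = 3·4/2 = 6, V = 3·4/3 = 4.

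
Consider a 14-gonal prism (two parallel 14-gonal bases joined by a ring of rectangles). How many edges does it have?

A prism on an n-gon has two n-gon bases and n rectangular sides: V = 2·14 = 28, E = 3·14 = 42, F = 14 + 2 = 16.

42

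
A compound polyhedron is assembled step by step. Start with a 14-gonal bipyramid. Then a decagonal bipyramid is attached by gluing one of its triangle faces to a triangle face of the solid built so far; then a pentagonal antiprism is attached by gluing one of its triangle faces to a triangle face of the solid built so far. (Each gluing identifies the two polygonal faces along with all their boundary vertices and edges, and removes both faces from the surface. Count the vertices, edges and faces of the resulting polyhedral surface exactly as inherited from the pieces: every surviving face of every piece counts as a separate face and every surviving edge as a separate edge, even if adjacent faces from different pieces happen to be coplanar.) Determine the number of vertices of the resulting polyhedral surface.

32

A 14-gonal bipyramid: V=16, E=42, F=28.
Attach a decagonal bipyramid (V=12, E=30, F=20) along a 3-gon: merge 3 vertices and 3 edges, delete both glued faces → V=25, E=69, F=46.
Attach a pentagonal antiprism (V=10, E=20, F=12) along a 3-gon: merge 3 vertices and 3 edges, delete both glued faces → V=32, E=86, F=56.
Check: V − E + F = 32 − 86 + 56 = 2.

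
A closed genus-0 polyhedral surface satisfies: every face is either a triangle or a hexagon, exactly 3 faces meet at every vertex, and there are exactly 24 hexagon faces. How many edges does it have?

Let x be the number of triangles; then F = 24 + x.
Edge–face incidences: 2E = 6·24 + 3·x = 144 + 3x.
Every vertex has degree 3, so 3V = 2E.
Euler: V − E + F = 2 ⇒ (2E)/3 − E + (24 + x) = 2.
Multiply by 6: 2·(2E) − 3·(2E) + 6·(24 + x) = 12, i.e. 144 + 6x − (144 + 3x) = 12.
Collecting terms: 3x = 12, so x = 4.
Then 2E = 144 + 3·4 = 156, so E = 78, V = 2E/3 = 52, F = 24 + 4 = 28.

78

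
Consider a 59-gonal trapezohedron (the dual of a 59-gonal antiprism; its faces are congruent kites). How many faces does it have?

118

The n-trapezohedron (dual of the n-antiprism) has V = 2·59 + 2 = 120, E = 4·59 = 236, F = 2·59 = 118.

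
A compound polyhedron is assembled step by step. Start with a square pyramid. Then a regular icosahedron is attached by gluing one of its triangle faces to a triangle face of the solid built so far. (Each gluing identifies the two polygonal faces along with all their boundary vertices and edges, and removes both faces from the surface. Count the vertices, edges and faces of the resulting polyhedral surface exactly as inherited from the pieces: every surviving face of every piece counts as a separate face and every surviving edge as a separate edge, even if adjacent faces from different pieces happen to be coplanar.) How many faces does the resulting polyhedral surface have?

23

A square pyramid: V=5, E=8, F=5.
Attach a regular icosahedron (V=12, E=30, F=20) along a 3-gon: merge 3 vertices and 3 edges, delete both glued faces → V=14, E=35, F=23.
Check: V − E + F = 14 − 35 + 23 = 2.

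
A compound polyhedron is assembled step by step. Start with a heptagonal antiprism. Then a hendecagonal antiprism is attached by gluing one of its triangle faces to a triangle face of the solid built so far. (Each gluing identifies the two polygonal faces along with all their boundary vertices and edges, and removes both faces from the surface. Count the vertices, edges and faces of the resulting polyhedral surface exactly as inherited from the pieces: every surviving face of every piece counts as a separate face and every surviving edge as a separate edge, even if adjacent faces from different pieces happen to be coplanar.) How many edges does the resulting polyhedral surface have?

69

A heptagonal antiprism: V=14, E=28, F=16.
Attach a hendecagonal antiprism (V=22, E=44, F=24) along a 3-gon: merge 3 vertices and 3 edges, delete both glued faces → V=33, E=69, F=38.
Check: V − E + F = 33 − 69 + 38 = 2.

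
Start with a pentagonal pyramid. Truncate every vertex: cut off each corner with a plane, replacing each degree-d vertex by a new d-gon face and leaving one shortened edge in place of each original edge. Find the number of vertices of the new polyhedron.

The base solid has V = 6, E = 10, F = 6.
Truncation replaces each original edge-end by a new vertex, so V′ = 2E = 20.
Each original edge survives, and each old vertex of degree d contributes d new edges; summing degrees gives Σd = 2E, so E′ = E + 2E = 3E = 30.
Each original face survives and each original vertex becomes one new face: F′ = F + V = 12.

20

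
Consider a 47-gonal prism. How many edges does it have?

141

A prism on an n-gon has two n-gon bases and n rectangular sides: V = 2·47 = 94, E = 3·47 = 141, F = 47 + 2 = 49.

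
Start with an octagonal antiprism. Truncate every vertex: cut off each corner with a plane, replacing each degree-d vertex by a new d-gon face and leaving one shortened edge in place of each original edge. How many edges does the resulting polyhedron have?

96

The base solid has V = 16, E = 32, F = 18.
Truncation replaces each original edge-end by a new vertex, so V′ = 2E = 64.
Each original edge survives, and each old vertex of degree d contributes d new edges; summing degrees gives Σd = 2E, so E′ = E + 2E = 3E = 96.
Each original face survives and each original vertex becomes one new face: F′ = F + V = 34.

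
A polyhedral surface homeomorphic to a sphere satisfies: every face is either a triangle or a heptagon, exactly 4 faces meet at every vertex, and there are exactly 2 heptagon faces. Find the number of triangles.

14

Let x be the number of triangles; then F = 2 + x.
Edge–face incidences: 2E = 7·2 + 3·x = 14 + 3x.
Every vertex has degree 4, so 4V = 2E.
Euler: V − E + F = 2 ⇒ (2E)/4 − E + (2 + x) = 2.
Multiply by 8: 2·(2E) − 4·(2E) + 8·(2 + x) = 16, i.e. 16 + 8x − 2·(14 + 3x) = 16.
Collecting terms: 2x − 12 = 16, so 2x = 28, so x = 14.
Then 2E = 14 + 3·14 = 56, so E = 28, V = 2E/4 = 14, F = 2 + 14 = 16.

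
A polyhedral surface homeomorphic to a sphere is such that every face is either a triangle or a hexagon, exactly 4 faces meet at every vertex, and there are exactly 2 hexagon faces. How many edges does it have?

24

Let x be the number of triangles; then F = 2 + x.
Edge–face incidences: 2E = 6·2 + 3·x = 12 + 3x.
Every vertex has degree 4, so 4V = 2E.
Euler: V − E + F = 2 ⇒ (2E)/4 − E + (2 + x) = 2.
Multiply by 8: 2·(2E) − 4·(2E) + 8·(2 + x) = 16, i.e. 16 + 8x − 2·(12 + 3x) = 16.
Collecting terms: 2x − 8 = 16, so 2x = 24, so x = 12.
Then 2E = 12 + 3·12 = 48, so E = 24, V = 2E/4 = 12, F = 2 + 12 = 14.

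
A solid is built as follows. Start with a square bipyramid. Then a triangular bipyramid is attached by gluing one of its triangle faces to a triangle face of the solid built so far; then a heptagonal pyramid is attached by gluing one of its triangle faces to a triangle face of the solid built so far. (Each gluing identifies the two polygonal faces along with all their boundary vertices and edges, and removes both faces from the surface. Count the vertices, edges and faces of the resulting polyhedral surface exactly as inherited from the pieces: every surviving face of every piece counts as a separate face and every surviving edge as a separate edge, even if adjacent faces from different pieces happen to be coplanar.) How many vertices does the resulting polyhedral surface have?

13

A square bipyramid: V=6, E=12, F=8.
Attach a triangular bipyramid (V=5, E=9, F=6) along a 3-gon: merge 3 vertices and 3 edges, delete both glued faces → V=8, E=18, F=12.
Attach a heptagonal pyramid (V=8, E=14, F=8) along a 3-gon: merge 3 vertices and 3 edges, delete both glued faces → V=13, E=29, F=18.
Check: V − E + F = 13 − 29 + 18 = 2.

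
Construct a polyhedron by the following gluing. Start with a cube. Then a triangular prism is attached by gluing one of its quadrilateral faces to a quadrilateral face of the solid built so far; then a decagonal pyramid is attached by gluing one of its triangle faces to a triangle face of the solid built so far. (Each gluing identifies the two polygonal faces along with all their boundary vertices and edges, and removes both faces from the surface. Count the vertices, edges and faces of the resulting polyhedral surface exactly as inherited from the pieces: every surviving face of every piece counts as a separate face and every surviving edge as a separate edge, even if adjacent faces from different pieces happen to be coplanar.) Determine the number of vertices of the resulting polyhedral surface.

18

A cube: V=8, E=12, F=6.
Attach a triangular prism (V=6, E=9, F=5) along a 4-gon: merge 4 vertices and 4 edges, delete both glued faces → V=10, E=17, F=9.
Attach a decagonal pyramid (V=11, E=20, F=11) along a 3-gon: merge 3 vertices and 3 edges, delete both glued faces → V=18, E=34, F=18.
Check: V − E + F = 18 − 34 + 18 = 2.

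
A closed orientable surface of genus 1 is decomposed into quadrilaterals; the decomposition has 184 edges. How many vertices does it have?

92

χ = 2 − 2·1 = 0, and every face is a square so 4F = 2E.
F = 2E/4 = 92. Then V = 0 + E − F = 0 + 184 − 92 = 92.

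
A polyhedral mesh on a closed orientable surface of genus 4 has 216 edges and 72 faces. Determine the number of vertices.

138

For a closed orientable surface of genus 4, χ = 2 − 2·4 = -6.
V = -6 + E − F = -6 + 216 − 72 = 138.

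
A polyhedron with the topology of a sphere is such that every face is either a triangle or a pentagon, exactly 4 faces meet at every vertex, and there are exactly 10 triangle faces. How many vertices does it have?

Let x be the number of pentagons; then F = 10 + x.
Edge–face incidences: 2E = 3·10 + 5·x = 30 + 5x.
Every vertex has degree 4, so 4V = 2E.
Euler: V − E + F = 2 ⇒ (2E)/4 − E + (10 + x) = 2.
Multiply by 8: 2·(2E) − 4·(2E) + 8·(10 + x) = 16, i.e. 80 + 8x − 2·(30 + 5x) = 16.
Collecting terms: −2x + 20 = 16, so −2x = −4, so x = 2.
Then 2E = 30 + 5·2 = 40, so E = 20, V = 2E/4 = 10, F = 10 + 2 = 12.

10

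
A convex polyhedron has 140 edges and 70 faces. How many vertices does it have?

72

Here V − E + F = 2.
V = 2 + E − F = 2 + 140 − 70 = 72.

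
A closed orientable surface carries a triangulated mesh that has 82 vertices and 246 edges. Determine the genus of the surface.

1

Every face is a triangle and each edge borders two faces, so 3F = 2·246, giving F = 164.
χ = V − E + F = 82 − 246 + 164 = 0.
For a closed orientable surface χ = 2 − 2g, so g = (2 − (0))/2 = 1.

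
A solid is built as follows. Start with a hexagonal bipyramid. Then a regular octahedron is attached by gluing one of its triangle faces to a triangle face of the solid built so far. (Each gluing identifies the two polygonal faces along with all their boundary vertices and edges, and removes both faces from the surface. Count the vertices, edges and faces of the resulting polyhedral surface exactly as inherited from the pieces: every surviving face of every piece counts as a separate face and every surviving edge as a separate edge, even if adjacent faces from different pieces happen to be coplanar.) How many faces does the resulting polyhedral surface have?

A hexagonal bipyramid: V=8, E=18, F=12.
Attach a regular octahedron (V=6, E=12, F=8) along a 3-gon: merge 3 vertices and 3 edges, delete both glued faces → V=11, E=27, F=18.
Check: V − E + F = 11 − 27 + 18 = 2.

18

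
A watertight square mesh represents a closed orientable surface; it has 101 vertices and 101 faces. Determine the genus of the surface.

Every face is a square, so 2E = 4·101 = 404, giving E = 202.
χ = V − E + F = 101 − 202 + 101 = 0.
For a closed orientable surface χ = 2 − 2g, so g = (2 − (0))/2 = 1.

1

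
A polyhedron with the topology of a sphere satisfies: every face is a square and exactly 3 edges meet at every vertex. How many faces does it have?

Each face has 4 edges and each edge borders two faces, so 2E = 4F.
Each vertex has degree 3, so 3V = 2E and hence V = 4F/3.
Euler: V − E + F = 2 ⇒ (4F/3) − (4F/2) + F = 2.
Multiply by 6: (8 − 12 + 6)F = 12, i.e. 2F = 12.
So F = 6, E = 4·6/2 = 12, V = 4·6/3 = 8.

6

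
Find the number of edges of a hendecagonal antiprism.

An antiprism on an n-gon has two n-gon caps and 2n triangles: V = 2·11 = 22, E = 4·11 = 44, F = 2·11 + 2 = 24.

44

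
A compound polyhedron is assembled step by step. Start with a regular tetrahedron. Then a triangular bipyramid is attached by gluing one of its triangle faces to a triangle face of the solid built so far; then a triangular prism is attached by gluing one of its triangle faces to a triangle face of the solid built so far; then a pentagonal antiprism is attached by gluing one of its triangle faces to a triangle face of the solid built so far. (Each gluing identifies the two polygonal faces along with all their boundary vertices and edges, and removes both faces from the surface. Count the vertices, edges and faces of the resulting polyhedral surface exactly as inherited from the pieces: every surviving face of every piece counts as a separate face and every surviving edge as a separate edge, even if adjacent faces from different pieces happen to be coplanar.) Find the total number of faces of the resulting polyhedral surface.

21

A regular tetrahedron: V=4, E=6, F=4.
Attach a triangular bipyramid (V=5, E=9, F=6) along a 3-gon: merge 3 vertices and 3 edges, delete both glued faces → V=6, E=12, F=8.
Attach a triangular prism (V=6, E=9, F=5) along a 3-gon: merge 3 vertices and 3 edges, delete both glued faces → V=9, E=18, F=11.
Attach a pentagonal antiprism (V=10, E=20, F=12) along a 3-gon: merge 3 vertices and 3 edges, delete both glued faces → V=16, E=35, F=21.
Check: V − E + F = 16 − 35 + 21 = 2.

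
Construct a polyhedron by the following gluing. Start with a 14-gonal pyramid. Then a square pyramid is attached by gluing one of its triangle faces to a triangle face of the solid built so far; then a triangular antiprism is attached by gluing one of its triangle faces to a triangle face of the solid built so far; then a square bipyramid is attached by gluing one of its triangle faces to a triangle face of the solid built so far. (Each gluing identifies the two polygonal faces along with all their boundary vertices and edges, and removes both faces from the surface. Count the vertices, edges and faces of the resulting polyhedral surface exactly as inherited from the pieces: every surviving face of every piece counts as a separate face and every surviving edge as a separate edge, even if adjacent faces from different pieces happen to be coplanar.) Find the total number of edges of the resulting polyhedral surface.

A 14-gonal pyramid: V=15, E=28, F=15.
Attach a square pyramid (V=5, E=8, F=5) along a 3-gon: merge 3 vertices and 3 edges, delete both glued faces → V=17, E=33, F=18.
Attach a triangular antiprism (V=6, E=12, F=8) along a 3-gon: merge 3 vertices and 3 edges, delete both glued faces → V=20, E=42, F=24.
Attach a square bipyramid (V=6, E=12, F=8) along a 3-gon: merge 3 vertices and 3 edges, delete both glued faces → V=23, E=51, F=30.
Check: V − E + F = 23 − 51 + 30 = 2.

51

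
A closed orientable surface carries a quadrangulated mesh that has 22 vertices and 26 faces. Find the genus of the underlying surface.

Every face is a square, so 2E = 4·26 = 104, giving E = 52.
χ = V − E + F = 22 − 52 + 26 = -4.
For a closed orientable surface χ = 2 − 2g, so g = (2 − (-4))/2 = 3.

3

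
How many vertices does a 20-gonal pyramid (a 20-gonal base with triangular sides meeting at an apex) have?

21

A pyramid on an n-gon base has one n-gon and n triangles: V = 20 + 1 = 21, E = 2·20 = 40, F = 20 + 1 = 21.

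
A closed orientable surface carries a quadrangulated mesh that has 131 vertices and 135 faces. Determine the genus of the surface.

Every face is a square, so 2E = 4·135 = 540, giving E = 270.
χ = V − E + F = 131 − 270 + 135 = -4.
For a closed orientable surface χ = 2 − 2g, so g = (2 − (-4))/2 = 3.

3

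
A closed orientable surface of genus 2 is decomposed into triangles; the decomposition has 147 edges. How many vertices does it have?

χ = 2 − 2·2 = -2, and every face is a triangle so 3F = 2E.
F = 2E/3 = 98. Then V = -2 + E − F = -2 + 147 − 98 = 47.

47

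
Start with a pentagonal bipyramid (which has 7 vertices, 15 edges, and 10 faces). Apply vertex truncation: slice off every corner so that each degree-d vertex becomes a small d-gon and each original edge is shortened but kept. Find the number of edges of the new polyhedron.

Truncation replaces each original edge-end by a new vertex, so V′ = 2E = 30.
Each original edge survives, and each old vertex of degree d contributes d new edges; summing degrees gives Σd = 2E, so E′ = E + 2E = 3E = 45.
Each original face survives and each original vertex becomes one new face: F′ = F + V = 17.

45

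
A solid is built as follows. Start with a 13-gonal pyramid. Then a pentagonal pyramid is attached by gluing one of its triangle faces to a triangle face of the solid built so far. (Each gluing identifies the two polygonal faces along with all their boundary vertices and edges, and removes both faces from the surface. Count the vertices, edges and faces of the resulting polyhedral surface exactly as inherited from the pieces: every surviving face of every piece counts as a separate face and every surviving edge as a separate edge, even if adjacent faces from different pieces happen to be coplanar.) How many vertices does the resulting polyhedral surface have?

A 13-gonal pyramid: V=14, E=26, F=14.
Attach a pentagonal pyramid (V=6, E=10, F=6) along a 3-gon: merge 3 vertices and 3 edges, delete both glued faces → V=17, E=33, F=18.
Check: V − E + F = 17 − 33 + 18 = 2.

17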